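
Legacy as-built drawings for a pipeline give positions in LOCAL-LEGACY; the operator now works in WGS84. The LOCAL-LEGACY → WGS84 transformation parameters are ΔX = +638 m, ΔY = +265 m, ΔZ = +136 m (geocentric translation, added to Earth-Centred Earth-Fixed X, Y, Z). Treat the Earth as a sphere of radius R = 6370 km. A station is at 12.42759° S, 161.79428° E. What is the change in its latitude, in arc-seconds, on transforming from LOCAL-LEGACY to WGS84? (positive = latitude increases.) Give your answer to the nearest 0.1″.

Δφ = 0.7″

sin φ = -0.215206, cos φ = 0.976569, sin λ = 0.312430, cos λ = -0.949941.
North component: ΔN = −sin φ cos λ·ΔX − sin φ sin λ·ΔY + cos φ·ΔZ = −(-0.215206)(-0.949941)(638) − (-0.215206)(0.312430)(265) + (0.976569)(136) = 20.20 m.
1° of latitude spans πR/180 = 111177 m, so Δφ = 20.20 / 111177 × 3600 = 0.654″.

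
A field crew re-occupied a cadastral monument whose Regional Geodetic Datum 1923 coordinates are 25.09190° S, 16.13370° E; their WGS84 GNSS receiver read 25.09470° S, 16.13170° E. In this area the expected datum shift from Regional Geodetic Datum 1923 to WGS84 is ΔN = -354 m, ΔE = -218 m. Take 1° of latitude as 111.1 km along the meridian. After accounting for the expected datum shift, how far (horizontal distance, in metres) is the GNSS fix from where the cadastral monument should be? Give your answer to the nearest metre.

Observed coordinate differences: Δφ = -0.00280°, Δλ = -0.00200°.
Converting to metres (1° lat = 111100 m, cos φ = 0.905629): observed ΔN = -311.1 m, observed ΔE = -201.2 m.
Subtracting the expected shift leaves a residual of -311.1 − (-354) = 42.9 m north and -201.2 − (-218) = 16.8 m east.
Residual distance = √(42.9² + 16.8²) = 46.1 m.

46 m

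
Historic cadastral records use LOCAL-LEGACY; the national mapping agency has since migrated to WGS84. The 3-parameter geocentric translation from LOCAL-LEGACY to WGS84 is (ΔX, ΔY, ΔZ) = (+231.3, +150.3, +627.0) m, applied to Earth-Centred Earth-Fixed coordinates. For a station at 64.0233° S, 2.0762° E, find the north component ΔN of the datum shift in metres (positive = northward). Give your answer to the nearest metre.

The local north axis is (−sin φ cos λ, −sin φ sin λ, cos φ), giving ΔN = 207.796 + 4.895 + 274.630 = 487.32 m.

ΔN = 487 m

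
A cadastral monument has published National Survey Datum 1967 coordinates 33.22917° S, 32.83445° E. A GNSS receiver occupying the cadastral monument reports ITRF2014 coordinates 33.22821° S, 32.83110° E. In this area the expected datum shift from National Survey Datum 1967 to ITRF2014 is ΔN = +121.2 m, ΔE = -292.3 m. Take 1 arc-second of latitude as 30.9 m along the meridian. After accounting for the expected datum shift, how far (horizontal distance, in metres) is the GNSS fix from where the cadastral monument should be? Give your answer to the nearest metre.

24 m

Observed coordinate differences: Δφ = +0.00096°, Δλ = -0.00335°.
Converting to metres (1° lat = 111240 m, cos φ = 0.836485): observed ΔN = 106.8 m, observed ΔE = -311.7 m.
Subtracting the expected shift leaves a residual of 106.8 − (121.2) = -14.4 m north and -311.7 − (-292.3) = -19.4 m east.
Residual distance = √((-14.4)² + (-19.4)²) = 24.2 m.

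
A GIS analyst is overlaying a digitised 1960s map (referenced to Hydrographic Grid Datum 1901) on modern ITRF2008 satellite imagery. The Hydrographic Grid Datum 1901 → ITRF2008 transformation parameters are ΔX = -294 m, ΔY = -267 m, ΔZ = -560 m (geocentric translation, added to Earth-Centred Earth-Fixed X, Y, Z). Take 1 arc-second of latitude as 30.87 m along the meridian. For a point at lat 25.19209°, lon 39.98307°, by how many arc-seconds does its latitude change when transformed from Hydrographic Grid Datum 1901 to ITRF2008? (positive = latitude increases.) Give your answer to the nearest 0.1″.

sin φ = 0.425654, cos φ = 0.904886, sin λ = 0.642561, cos λ = 0.766234.
North component: ΔN = −sin φ cos λ·ΔX − sin φ sin λ·ΔY + cos φ·ΔZ = −(0.425654)(0.766234)(-294) − (0.425654)(0.642561)(-267) + (0.904886)(-560) = -337.82 m.
1° of latitude spans 3600 × 30.87 = 111132 m, so Δφ = -337.82 / 111132 × 3600 = -10.943″.

Δφ = -10.9″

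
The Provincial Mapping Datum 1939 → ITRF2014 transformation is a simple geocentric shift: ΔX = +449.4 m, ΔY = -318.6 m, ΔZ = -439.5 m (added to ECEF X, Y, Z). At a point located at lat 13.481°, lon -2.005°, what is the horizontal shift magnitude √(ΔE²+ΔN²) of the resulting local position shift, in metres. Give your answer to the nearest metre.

614 m

The local east axis at (φ, λ) is (−sin λ, cos λ, 0), so ΔE = −sin(-2.005°)·449.4 + cos(-2.005°)·(-318.6) = -302.68 m.
The local north axis is (−sin φ cos λ, −sin φ sin λ, cos φ), giving ΔN = -104.701 − 2.599 − 427.391 = -534.69 m.
Horizontal magnitude = √(ΔE² + ΔN²) = √((-302.68)² + (-534.69)²) = 614.42 m.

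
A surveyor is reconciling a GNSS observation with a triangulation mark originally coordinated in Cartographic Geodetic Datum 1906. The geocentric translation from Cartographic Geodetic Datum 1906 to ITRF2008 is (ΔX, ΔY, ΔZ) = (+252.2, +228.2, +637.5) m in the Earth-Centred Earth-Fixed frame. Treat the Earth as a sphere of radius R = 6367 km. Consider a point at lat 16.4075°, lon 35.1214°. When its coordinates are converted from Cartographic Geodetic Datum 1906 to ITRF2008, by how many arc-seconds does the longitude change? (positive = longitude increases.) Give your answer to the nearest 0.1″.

sin φ = 0.282467, cos φ = 0.959277, sin λ = 0.575311, cos λ = 0.817935.
East component: ΔE = −sin λ·ΔX + cos λ·ΔY = −(0.575311)(252.2) + (0.817935)(228.2) = 41.56 m.
1° of latitude spans πR/180 = 111125 m; at latitude φ, 1° of longitude spans that × cos φ = 106599.8 m, so Δλ = 41.56 / 106599.8 × 3600 = 1.404″.

Δλ = 1.4″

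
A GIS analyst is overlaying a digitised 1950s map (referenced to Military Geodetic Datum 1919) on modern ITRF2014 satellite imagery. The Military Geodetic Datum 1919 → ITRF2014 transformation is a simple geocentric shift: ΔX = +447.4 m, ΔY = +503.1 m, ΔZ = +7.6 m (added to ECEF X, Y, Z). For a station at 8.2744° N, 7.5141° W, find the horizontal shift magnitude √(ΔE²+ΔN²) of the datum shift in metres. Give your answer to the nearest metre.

559 m

At φ = 8.2744°, λ = -7.5141°: sin φ = 0.143914, cos φ = 0.989590, sin λ = -0.130770, cos λ = 0.991413.
ΔE = −sin λ·ΔX + cos λ·ΔY = −(-0.130770)·(447.4) + (0.991413)·(503.1) = 557.29 m.
ΔN = −sin φ cos λ·ΔX − sin φ sin λ·ΔY + cos φ·ΔZ = −(0.143914)(0.991413)(447.4) − (0.143914)(-0.130770)(503.1) + (0.989590)(7.6) = -46.85 m.
Horizontal magnitude = √(ΔE² + ΔN²) = √(557.29² + (-46.85)²) = 559.25 m.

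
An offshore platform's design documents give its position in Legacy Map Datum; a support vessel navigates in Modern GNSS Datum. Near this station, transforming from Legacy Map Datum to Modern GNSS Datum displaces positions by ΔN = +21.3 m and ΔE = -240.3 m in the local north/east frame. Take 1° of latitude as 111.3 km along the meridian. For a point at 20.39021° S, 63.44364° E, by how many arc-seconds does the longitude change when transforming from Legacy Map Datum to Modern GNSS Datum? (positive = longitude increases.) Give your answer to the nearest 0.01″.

At latitude -20.39021°, cos φ = 0.937342.
1° of longitude at this latitude = 111.3 × cos φ = 104.33 km, so Δλ = -240.3 / 104326.1 = -0.0023034° = -8.292″.

Δλ = -8.29″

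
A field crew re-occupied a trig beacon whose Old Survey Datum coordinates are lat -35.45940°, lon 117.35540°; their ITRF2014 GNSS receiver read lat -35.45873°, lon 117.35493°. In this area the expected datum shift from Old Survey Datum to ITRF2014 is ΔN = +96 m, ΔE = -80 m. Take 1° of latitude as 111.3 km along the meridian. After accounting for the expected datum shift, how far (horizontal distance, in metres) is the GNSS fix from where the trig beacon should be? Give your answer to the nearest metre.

43 m

Observed coordinate differences: Δφ = +0.00067°, Δλ = -0.00047°.
Converting to metres (1° lat = 111300 m, cos φ = 0.814527): observed ΔN = 74.6 m, observed ΔE = -42.6 m.
Subtracting the expected shift leaves a residual of 74.6 − (96) = -21.4 m north and -42.6 − (-80) = 37.4 m east.
Residual distance = √((-21.4)² + 37.4²) = 43.1 m.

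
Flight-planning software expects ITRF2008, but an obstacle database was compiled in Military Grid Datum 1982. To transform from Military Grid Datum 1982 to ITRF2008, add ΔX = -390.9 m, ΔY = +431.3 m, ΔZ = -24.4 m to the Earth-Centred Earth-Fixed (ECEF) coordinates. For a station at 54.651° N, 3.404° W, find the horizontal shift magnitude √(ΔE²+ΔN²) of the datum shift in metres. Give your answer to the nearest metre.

521 m

At φ = 54.651°, λ = -3.404°: sin φ = 0.815643, cos φ = 0.578555, sin λ = -0.059376, cos λ = 0.998236.
ΔE = −sin λ·ΔX + cos λ·ΔY = −(-0.059376)·(-390.9) + (0.998236)·(431.3) = 407.33 m.
ΔN = −sin φ cos λ·ΔX − sin φ sin λ·ΔY + cos φ·ΔZ = −(0.815643)(0.998236)(-390.9) − (0.815643)(-0.059376)(431.3) + (0.578555)(-24.4) = 325.04 m.
Horizontal magnitude = √(ΔE² + ΔN²) = √(407.33² + 325.04²) = 521.12 m.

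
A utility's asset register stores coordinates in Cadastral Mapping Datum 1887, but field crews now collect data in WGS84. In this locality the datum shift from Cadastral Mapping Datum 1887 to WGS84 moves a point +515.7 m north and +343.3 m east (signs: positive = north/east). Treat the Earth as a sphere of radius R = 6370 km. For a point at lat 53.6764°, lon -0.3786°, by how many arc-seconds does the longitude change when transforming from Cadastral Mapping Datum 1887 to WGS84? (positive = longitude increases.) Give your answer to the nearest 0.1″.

Δλ = 18.8″

At latitude 53.6764°, cos φ = 0.592345.
One radian of longitude at latitude φ spans R cos φ, so Δλ = ΔE / (R cos φ) = 343.3 / (6370000 × 0.592345) = 9.0983e-05 rad = 18.767″.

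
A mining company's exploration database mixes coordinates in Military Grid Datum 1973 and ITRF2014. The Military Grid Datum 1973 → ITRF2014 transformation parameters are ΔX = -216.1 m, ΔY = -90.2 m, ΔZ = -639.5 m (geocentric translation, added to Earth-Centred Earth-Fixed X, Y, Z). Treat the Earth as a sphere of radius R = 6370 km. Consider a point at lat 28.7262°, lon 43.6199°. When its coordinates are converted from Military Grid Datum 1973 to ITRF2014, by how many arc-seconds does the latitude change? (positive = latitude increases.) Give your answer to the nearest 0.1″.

Δφ = -14.8″

sin φ = 0.480625, cos φ = 0.876926, sin λ = 0.689871, cos λ = 0.723932.
North component: ΔN = −sin φ cos λ·ΔX − sin φ sin λ·ΔY + cos φ·ΔZ = −(0.480625)(0.723932)(-216.1) − (0.480625)(0.689871)(-90.2) + (0.876926)(-639.5) = -455.70 m.
1° of latitude spans πR/180 = 111177 m, so Δφ = -455.70 / 111177 × 3600 = -14.756″.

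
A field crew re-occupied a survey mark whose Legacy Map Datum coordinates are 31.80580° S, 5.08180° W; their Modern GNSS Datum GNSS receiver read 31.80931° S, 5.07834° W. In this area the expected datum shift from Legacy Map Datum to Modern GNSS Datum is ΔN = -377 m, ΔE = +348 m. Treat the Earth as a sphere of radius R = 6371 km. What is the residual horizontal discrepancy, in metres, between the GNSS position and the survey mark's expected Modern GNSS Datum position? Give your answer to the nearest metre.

25 m

Observed coordinate differences: Δφ = -0.00351°, Δλ = +0.00346°.
Converting to metres (1° lat = 111195 m, cos φ = 0.849839): observed ΔN = -390.3 m, observed ΔE = 327.0 m.
Subtracting the expected shift leaves a residual of -390.3 − (-377) = -13.3 m north and 327.0 − (348) = -21.0 m east.
Residual distance = √((-13.3)² + (-21.0)²) = 24.9 m.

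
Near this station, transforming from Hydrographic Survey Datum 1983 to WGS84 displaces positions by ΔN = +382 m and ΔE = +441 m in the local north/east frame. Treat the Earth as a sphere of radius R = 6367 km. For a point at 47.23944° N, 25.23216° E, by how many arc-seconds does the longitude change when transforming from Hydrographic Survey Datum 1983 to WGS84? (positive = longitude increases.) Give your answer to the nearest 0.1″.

At latitude 47.23944°, cos φ = 0.678936.
One radian of longitude at latitude φ spans R cos φ, so Δλ = ΔE / (R cos φ) = 441.0 / (6367000 × 0.678936) = 1.0202e-04 rad = 21.043″.

Δλ = 21.0″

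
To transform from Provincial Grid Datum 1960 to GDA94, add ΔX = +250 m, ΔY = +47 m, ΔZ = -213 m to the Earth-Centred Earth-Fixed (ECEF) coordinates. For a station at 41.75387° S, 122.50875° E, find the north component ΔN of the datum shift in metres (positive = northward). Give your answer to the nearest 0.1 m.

At φ = -41.75387°, λ = 122.50875°: sin φ = -0.665932, cos φ = 0.746012, sin λ = 0.843309, cos λ = -0.537428.
ΔN = −sin φ cos λ·ΔX − sin φ sin λ·ΔY + cos φ·ΔZ = −(-0.665932)(-0.537428)(250) − (-0.665932)(0.843309)(47) + (0.746012)(-213) = -221.98 m.

ΔN = -222.0 m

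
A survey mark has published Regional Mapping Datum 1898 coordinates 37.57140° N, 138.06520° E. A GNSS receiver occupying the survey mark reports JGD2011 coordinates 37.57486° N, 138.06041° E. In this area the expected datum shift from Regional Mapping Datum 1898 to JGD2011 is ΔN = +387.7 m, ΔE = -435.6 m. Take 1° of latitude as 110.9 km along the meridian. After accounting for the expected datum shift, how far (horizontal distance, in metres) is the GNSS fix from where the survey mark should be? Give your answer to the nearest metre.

Observed coordinate differences: Δφ = +0.00346°, Δλ = -0.00479°.
Converting to metres (1° lat = 110900 m, cos φ = 0.792594): observed ΔN = 383.7 m, observed ΔE = -421.0 m.
Subtracting the expected shift leaves a residual of 383.7 − (387.7) = -4.0 m north and -421.0 − (-435.6) = 14.6 m east.
Residual distance = √((-4.0)² + 14.6²) = 15.1 m.

15 m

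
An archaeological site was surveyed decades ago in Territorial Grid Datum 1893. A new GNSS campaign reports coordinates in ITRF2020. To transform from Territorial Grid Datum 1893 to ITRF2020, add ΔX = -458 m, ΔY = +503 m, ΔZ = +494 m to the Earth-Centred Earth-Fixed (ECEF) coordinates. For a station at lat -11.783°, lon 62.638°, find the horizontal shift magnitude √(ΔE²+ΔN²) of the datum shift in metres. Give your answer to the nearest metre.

831 m

The local east axis at (φ, λ) is (−sin λ, cos λ, 0), so ΔE = −sin(62.638°)·(-458) + cos(62.638°)·503 = 637.94 m.
The local north axis is (−sin φ cos λ, −sin φ sin λ, cos φ), giving ΔN = -42.986 + 91.224 + 483.590 = 531.83 m.
Horizontal magnitude = √(ΔE² + ΔN²) = √(637.94² + 531.83²) = 830.55 m.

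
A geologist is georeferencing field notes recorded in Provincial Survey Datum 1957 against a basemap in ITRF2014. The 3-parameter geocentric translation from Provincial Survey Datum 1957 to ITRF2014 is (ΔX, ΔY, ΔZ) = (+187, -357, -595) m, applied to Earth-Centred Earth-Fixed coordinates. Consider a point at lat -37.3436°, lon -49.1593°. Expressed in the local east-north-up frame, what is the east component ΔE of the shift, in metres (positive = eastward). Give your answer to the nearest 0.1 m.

ΔE = -92.0 m

At φ = -37.3436°, λ = -49.1593°: sin φ = -0.606594, cos φ = 0.795012, sin λ = -0.756531, cos λ = 0.653958.
ΔE = −sin λ·ΔX + cos λ·ΔY = −(-0.756531)·(187) + (0.653958)·(-357) = -91.99 m.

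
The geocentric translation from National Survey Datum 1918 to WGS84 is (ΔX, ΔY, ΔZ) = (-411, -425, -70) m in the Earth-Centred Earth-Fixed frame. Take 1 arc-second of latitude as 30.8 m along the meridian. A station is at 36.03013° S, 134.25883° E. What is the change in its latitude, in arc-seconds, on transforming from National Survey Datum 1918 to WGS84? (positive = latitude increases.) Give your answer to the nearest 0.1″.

Δφ = -2.2″

sin φ = -0.588211, cos φ = 0.808708, sin λ = 0.716194, cos λ = -0.697901.
North component: ΔN = −sin φ cos λ·ΔX − sin φ sin λ·ΔY + cos φ·ΔZ = −(-0.588211)(-0.697901)(-411) − (-0.588211)(0.716194)(-425) + (0.808708)(-70) = -66.93 m.
1° of latitude spans 3600 × 30.80 = 110880 m, so Δφ = -66.93 / 110880 × 3600 = -2.173″.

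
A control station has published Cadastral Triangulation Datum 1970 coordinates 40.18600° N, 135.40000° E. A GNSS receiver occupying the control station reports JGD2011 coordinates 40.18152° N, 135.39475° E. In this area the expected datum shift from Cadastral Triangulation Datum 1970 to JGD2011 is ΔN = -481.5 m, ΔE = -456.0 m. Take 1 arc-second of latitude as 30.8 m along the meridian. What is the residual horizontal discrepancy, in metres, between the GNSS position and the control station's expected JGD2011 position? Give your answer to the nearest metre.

19 m

Observed coordinate differences: Δφ = -0.00448°, Δλ = -0.00525°.
Converting to metres (1° lat = 110880 m, cos φ = 0.763954): observed ΔN = -496.7 m, observed ΔE = -444.7 m.
Subtracting the expected shift leaves a residual of -496.7 − (-481.5) = -15.2 m north and -444.7 − (-456.0) = 11.3 m east.
Residual distance = √((-15.2)² + 11.3²) = 19.0 m.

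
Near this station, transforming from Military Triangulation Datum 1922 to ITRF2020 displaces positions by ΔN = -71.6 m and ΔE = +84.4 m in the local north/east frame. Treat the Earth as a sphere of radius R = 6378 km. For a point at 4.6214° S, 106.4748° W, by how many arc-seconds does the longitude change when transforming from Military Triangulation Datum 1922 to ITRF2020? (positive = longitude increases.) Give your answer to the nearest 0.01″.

Δλ = 2.74″

At latitude -4.6214°, cos φ = 0.996749.
One radian of longitude at latitude φ spans R cos φ, so Δλ = ΔE / (R cos φ) = 84.4 / (6378000 × 0.996749) = 1.3276e-05 rad = 2.738″.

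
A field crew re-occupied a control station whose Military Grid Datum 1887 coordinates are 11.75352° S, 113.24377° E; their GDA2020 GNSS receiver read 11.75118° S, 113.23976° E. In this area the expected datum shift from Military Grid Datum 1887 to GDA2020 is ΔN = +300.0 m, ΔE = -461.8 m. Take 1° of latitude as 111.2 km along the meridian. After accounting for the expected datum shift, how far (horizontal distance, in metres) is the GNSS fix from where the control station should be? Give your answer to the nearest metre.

47 m

Observed coordinate differences: Δφ = +0.00234°, Δλ = -0.00401°.
Converting to metres (1° lat = 111200 m, cos φ = 0.979033): observed ΔN = 260.2 m, observed ΔE = -436.6 m.
Subtracting the expected shift leaves a residual of 260.2 − (300.0) = -39.8 m north and -436.6 − (-461.8) = 25.2 m east.
Residual distance = √((-39.8)² + 25.2²) = 47.1 m.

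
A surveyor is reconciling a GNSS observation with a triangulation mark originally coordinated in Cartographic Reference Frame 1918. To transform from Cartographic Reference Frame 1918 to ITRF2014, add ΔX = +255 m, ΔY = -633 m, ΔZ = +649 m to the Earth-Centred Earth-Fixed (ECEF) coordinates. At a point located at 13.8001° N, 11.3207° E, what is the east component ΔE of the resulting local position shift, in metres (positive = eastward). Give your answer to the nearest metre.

At φ = 13.8001°, λ = 11.3207°: sin φ = 0.238535, cos φ = 0.971134, sin λ = 0.196300, cos λ = 0.980544.
ΔE = −sin λ·ΔX + cos λ·ΔY = −(0.196300)·(255) + (0.980544)·(-633) = -670.74 m.

ΔE = -671 m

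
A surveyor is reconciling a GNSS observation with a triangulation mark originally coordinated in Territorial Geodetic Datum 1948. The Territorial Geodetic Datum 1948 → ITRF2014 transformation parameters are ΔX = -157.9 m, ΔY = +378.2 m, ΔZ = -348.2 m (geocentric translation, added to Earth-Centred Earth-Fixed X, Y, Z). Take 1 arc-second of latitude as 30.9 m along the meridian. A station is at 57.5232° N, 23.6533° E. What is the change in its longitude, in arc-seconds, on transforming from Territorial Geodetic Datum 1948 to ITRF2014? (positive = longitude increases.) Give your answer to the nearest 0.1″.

Δλ = 24.7″

sin φ = 0.843609, cos φ = 0.536958, sin λ = 0.401201, cos λ = 0.915990.
East component: ΔE = −sin λ·ΔX + cos λ·ΔY = −(0.401201)(-157.9) + (0.915990)(378.2) = 409.78 m.
1° of latitude spans 3600 × 30.90 = 111240 m; at latitude φ, 1° of longitude spans that × cos φ = 59731.2 m, so Δλ = 409.78 / 59731.2 × 3600 = 24.697″.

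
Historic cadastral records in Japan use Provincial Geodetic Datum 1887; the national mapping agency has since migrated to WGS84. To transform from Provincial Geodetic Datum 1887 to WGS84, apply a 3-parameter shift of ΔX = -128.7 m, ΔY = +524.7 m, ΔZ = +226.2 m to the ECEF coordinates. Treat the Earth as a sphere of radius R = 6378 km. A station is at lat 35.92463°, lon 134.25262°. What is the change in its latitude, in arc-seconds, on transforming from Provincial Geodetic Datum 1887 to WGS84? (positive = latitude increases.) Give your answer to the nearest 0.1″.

sin φ = 0.586721, cos φ = 0.809789, sin λ = 0.716270, cos λ = -0.697823.
North component: ΔN = −sin φ cos λ·ΔX − sin φ sin λ·ΔY + cos φ·ΔZ = −(0.586721)(-0.697823)(-128.7) − (0.586721)(0.716270)(524.7) + (0.809789)(226.2) = -90.02 m.
1° of latitude spans πR/180 = 111317 m, so Δφ = -90.02 / 111317 × 3600 = -2.911″.

Δφ = -2.9″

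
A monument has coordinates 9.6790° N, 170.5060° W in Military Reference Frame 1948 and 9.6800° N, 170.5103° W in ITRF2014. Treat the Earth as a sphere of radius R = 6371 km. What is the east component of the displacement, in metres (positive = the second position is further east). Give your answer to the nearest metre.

ΔE = -471 m

Δφ = 9.6800° − 9.6790° = +0.0010°; Δλ = -170.5103° − -170.5060° = -0.0043°.
1° along a meridian = πR/180 = 111195 m.
ΔN = Δφ × 111195 = 111.2 m; ΔE = Δλ × 111195 × cos(9.6790°) = -0.0043 × 111195 × 0.985765 = -471.3 m.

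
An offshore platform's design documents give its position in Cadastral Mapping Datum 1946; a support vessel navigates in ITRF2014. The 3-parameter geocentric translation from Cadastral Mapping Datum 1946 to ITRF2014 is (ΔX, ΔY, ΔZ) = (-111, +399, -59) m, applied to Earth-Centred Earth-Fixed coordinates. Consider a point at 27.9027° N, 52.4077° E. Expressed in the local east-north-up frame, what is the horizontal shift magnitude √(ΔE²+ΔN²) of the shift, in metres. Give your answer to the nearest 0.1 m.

At φ = 27.9027°, λ = 52.4077°: sin φ = 0.467971, cos φ = 0.883744, sin λ = 0.792372, cos λ = 0.610039.
ΔE = −sin λ·ΔX + cos λ·ΔY = −(0.792372)·(-111) + (0.610039)·(399) = 331.36 m.
ΔN = −sin φ cos λ·ΔX − sin φ sin λ·ΔY + cos φ·ΔZ = −(0.467971)(0.610039)(-111) − (0.467971)(0.792372)(399) + (0.883744)(-59) = -168.40 m.
Horizontal magnitude = √(ΔE² + ΔN²) = √(331.36² + (-168.40)²) = 371.70 m.

371.7 m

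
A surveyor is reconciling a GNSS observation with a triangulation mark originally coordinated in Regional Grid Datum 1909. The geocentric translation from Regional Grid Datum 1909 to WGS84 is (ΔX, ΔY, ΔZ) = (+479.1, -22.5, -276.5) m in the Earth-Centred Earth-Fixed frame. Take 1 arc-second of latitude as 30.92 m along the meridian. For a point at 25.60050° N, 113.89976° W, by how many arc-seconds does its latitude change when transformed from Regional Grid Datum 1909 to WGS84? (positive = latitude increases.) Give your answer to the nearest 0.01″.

Δφ = -5.64″

sin φ = 0.432094, cos φ = 0.901829, sin λ = -0.914256, cos λ = -0.405138.
North component: ΔN = −sin φ cos λ·ΔX − sin φ sin λ·ΔY + cos φ·ΔZ = −(0.432094)(-0.405138)(479.1) − (0.432094)(-0.914256)(-22.5) + (0.901829)(-276.5) = -174.37 m.
1° of latitude spans 3600 × 30.92 = 111312 m, so Δφ = -174.37 / 111312 × 3600 = -5.640″.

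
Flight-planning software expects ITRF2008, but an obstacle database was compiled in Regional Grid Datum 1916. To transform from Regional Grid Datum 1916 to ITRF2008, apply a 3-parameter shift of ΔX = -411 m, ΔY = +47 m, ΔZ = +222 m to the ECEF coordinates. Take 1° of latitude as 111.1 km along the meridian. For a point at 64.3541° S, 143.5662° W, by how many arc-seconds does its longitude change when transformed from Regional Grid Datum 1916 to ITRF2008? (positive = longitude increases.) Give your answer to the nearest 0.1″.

sin φ = -0.901486, cos φ = 0.432808, sin λ = -0.593894, cos λ = -0.804544.
East component: ΔE = −sin λ·ΔX + cos λ·ΔY = −(-0.593894)(-411) + (-0.804544)(47) = -281.90 m.
1° of latitude spans 111100 m; at latitude φ, 1° of longitude spans that × cos φ = 48085.0 m, so Δλ = -281.90 / 48085.0 × 3600 = -21.105″.

Δλ = -21.1″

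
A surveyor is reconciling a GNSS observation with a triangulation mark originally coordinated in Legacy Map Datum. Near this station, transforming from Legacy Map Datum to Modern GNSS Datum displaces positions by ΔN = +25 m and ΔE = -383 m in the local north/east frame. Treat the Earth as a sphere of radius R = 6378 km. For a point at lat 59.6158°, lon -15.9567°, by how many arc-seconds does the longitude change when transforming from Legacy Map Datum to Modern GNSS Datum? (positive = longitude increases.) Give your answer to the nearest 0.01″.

At latitude 59.6158°, cos φ = 0.505796.
One radian of longitude at latitude φ spans R cos φ, so Δλ = ΔE / (R cos φ) = -383.0 / (6378000 × 0.505796) = -1.1872e-04 rad = -24.489″.

Δλ = -24.49″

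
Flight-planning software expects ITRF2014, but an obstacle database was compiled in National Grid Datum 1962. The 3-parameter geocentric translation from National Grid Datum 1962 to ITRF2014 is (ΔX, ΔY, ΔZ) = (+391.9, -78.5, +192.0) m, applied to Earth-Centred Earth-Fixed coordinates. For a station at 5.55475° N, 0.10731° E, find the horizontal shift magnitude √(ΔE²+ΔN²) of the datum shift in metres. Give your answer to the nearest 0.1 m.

The local east axis at (φ, λ) is (−sin λ, cos λ, 0), so ΔE = −sin(0.10731°)·391.9 + cos(0.10731°)·(-78.5) = -79.23 m.
The local north axis is (−sin φ cos λ, −sin φ sin λ, cos φ), giving ΔN = -37.935 + 0.014 + 191.098 = 153.18 m.
Horizontal magnitude = √(ΔE² + ΔN²) = √((-79.23)² + 153.18²) = 172.46 m.

172.5 m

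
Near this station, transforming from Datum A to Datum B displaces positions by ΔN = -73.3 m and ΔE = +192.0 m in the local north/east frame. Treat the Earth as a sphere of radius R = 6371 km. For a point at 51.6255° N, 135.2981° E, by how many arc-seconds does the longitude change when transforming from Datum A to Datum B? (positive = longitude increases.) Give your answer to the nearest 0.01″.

Δλ = 10.01″

At latitude 51.6255°, cos φ = 0.620799.
One radian of longitude at latitude φ spans R cos φ, so Δλ = ΔE / (R cos φ) = 192.0 / (6371000 × 0.620799) = 4.8545e-05 rad = 10.013″.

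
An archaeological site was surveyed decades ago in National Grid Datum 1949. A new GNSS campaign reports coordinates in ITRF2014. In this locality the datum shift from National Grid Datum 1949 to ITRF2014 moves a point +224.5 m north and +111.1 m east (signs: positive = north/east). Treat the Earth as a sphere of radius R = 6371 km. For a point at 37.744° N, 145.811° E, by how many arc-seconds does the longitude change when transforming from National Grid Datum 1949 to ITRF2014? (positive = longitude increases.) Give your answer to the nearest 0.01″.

At latitude 37.744°, cos φ = 0.790754.
One radian of longitude at latitude φ spans R cos φ, so Δλ = ΔE / (R cos φ) = 111.1 / (6371000 × 0.790754) = 2.2053e-05 rad = 4.549″.

Δλ = 4.55″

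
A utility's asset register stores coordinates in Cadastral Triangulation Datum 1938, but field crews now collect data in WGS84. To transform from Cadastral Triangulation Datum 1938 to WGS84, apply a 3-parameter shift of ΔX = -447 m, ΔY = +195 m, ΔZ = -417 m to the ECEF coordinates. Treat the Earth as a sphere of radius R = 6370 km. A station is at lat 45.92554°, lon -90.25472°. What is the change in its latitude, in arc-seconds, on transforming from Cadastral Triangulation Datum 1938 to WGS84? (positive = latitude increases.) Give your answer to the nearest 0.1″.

Δφ = -4.9″

sin φ = 0.718436, cos φ = 0.695593, sin λ = -0.999990, cos λ = -0.004446.
North component: ΔN = −sin φ cos λ·ΔX − sin φ sin λ·ΔY + cos φ·ΔZ = −(0.718436)(-0.004446)(-447) − (0.718436)(-0.999990)(195) + (0.695593)(-417) = -151.40 m.
1° of latitude spans πR/180 = 111177 m, so Δφ = -151.40 / 111177 × 3600 = -4.902″.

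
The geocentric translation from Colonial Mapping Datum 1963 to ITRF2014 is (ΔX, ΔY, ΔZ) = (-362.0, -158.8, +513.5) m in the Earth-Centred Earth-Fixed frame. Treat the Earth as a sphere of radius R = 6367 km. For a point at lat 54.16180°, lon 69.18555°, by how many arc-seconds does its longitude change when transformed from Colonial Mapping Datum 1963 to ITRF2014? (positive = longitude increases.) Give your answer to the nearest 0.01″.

sin φ = 0.810674, cos φ = 0.585498, sin λ = 0.934736, cos λ = 0.355343.
East component: ΔE = −sin λ·ΔX + cos λ·ΔY = −(0.934736)(-362.0) + (0.355343)(-158.8) = 281.95 m.
1° of latitude spans πR/180 = 111125 m; at latitude φ, 1° of longitude spans that × cos φ = 65063.6 m, so Δλ = 281.95 / 65063.6 × 3600 = 15.600″.

Δλ = 15.60″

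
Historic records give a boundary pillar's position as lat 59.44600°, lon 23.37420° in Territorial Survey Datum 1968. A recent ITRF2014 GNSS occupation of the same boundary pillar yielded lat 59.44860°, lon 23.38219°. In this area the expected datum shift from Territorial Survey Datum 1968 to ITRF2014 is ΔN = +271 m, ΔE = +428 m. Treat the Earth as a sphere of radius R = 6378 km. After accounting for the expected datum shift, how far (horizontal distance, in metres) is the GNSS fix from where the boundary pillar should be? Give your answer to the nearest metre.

Observed coordinate differences: Δφ = +0.00260°, Δλ = +0.00799°.
Converting to metres (1° lat = 111317 m, cos φ = 0.508350): observed ΔN = 289.4 m, observed ΔE = 452.1 m.
Subtracting the expected shift leaves a residual of 289.4 − (271) = 18.4 m north and 452.1 − (428) = 24.1 m east.
Residual distance = √(18.4² + 24.1²) = 30.4 m.

30 m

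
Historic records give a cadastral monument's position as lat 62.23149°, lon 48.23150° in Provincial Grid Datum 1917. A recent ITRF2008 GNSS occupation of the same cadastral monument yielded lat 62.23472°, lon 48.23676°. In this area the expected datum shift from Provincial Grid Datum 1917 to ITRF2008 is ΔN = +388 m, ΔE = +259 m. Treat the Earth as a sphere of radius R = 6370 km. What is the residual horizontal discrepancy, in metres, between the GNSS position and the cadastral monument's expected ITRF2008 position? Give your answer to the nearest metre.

32 m

Observed coordinate differences: Δφ = +0.00323°, Δλ = +0.00526°.
Converting to metres (1° lat = 111177 m, cos φ = 0.465900): observed ΔN = 359.1 m, observed ΔE = 272.5 m.
Subtracting the expected shift leaves a residual of 359.1 − (388) = -28.9 m north and 272.5 − (259) = 13.5 m east.
Residual distance = √((-28.9)² + 13.5²) = 31.9 m.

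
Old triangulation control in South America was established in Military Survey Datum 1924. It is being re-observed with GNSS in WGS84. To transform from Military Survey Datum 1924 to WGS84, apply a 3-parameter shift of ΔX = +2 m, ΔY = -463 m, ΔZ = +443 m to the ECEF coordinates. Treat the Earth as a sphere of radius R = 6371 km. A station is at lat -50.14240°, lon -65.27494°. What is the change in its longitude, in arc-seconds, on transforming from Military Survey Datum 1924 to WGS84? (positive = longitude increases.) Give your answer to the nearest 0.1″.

Δλ = -9.7″

sin φ = -0.767640, cos φ = 0.640882, sin λ = -0.908325, cos λ = 0.418264.
East component: ΔE = −sin λ·ΔX + cos λ·ΔY = −(-0.908325)(2) + (0.418264)(-463) = -191.84 m.
1° of latitude spans πR/180 = 111195 m; at latitude φ, 1° of longitude spans that × cos φ = 71262.8 m, so Δλ = -191.84 / 71262.8 × 3600 = -9.691″.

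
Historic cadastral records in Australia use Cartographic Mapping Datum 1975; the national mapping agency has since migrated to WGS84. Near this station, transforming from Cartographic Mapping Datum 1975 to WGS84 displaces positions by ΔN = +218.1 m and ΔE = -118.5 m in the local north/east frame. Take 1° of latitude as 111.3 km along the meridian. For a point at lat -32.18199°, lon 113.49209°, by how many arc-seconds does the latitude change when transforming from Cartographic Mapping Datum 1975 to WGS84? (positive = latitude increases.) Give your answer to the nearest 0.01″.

1° of latitude = 111.3 km, so Δφ = 218.1 / 111300 = 0.0019596° = 7.054″.

Δφ = 7.05″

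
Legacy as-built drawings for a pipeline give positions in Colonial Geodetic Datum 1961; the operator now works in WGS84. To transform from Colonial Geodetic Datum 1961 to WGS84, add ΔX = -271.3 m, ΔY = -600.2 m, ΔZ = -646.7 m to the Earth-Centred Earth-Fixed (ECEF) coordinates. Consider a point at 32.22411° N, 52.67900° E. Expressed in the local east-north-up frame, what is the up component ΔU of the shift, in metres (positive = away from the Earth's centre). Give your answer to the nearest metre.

ΔU = -888 m

The local up (radial) axis is (cos φ cos λ, cos φ sin λ, sin φ), giving ΔU = -139.148 − 403.789 − 344.841 = -887.78 m.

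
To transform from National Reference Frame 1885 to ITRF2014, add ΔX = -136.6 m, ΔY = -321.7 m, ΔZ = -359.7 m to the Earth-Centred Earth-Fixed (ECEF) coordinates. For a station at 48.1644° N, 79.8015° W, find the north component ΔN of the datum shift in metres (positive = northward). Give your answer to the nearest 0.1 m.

ΔN = -457.8 m

The local north axis is (−sin φ cos λ, −sin φ sin λ, cos φ), giving ΔN = 18.020 − 235.899 − 239.918 = -457.80 m.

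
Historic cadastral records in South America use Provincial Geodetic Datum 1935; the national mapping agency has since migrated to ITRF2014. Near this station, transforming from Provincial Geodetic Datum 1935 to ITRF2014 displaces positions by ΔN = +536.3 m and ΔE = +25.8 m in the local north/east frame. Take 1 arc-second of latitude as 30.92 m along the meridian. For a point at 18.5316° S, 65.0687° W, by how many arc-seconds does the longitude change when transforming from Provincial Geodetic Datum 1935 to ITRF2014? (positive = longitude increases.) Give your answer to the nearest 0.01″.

Δλ = 0.88″

At latitude -18.5316°, cos φ = 0.948149.
1″ of longitude at this latitude = 30.92 × cos φ = 29.3168 m, so Δλ = 25.8 / 29.3168 = 0.880″.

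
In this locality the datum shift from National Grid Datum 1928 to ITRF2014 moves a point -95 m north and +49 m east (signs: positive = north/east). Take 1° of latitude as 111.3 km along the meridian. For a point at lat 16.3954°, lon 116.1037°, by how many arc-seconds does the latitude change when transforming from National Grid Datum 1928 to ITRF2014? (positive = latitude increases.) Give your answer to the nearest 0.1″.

1° of latitude = 111.3 km, so Δφ = -95.0 / 111300 = -0.0008535° = -3.073″.

Δφ = -3.1″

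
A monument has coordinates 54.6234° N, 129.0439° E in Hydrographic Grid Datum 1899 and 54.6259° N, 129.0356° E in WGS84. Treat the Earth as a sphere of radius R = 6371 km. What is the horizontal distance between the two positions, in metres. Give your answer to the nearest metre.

Δφ = 54.6259° − 54.6234° = +0.0025°; Δλ = 129.0356° − 129.0439° = -0.0083°.
1° along a meridian = πR/180 = 111195 m.
ΔN = Δφ × 111195 = 278.0 m; ΔE = Δλ × 111195 × cos(54.6234°) = -0.0083 × 111195 × 0.578948 = -534.3 m.
Distance = √(ΔE² + ΔN²) = √((-534.3)² + 278.0²) = 602.3 m.

602 m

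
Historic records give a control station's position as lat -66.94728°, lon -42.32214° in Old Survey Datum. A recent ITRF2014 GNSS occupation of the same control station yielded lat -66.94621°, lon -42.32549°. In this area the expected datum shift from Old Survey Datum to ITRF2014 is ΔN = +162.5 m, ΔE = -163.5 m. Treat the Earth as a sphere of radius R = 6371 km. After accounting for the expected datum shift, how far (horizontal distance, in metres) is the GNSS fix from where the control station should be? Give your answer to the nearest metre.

47 m

Observed coordinate differences: Δφ = +0.00107°, Δλ = -0.00335°.
Converting to metres (1° lat = 111195 m, cos φ = 0.391578): observed ΔN = 119.0 m, observed ΔE = -145.9 m.
Subtracting the expected shift leaves a residual of 119.0 − (162.5) = -43.5 m north and -145.9 − (-163.5) = 17.6 m east.
Residual distance = √((-43.5)² + 17.6²) = 47.0 m.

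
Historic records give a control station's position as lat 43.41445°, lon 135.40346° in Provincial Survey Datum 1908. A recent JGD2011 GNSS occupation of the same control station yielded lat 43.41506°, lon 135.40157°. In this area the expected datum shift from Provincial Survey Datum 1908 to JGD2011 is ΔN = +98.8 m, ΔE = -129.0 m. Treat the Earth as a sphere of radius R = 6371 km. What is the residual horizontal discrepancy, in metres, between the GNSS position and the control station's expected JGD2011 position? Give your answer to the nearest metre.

Observed coordinate differences: Δφ = +0.00061°, Δλ = -0.00189°.
Converting to metres (1° lat = 111195 m, cos φ = 0.726401): observed ΔN = 67.8 m, observed ΔE = -152.7 m.
Subtracting the expected shift leaves a residual of 67.8 − (98.8) = -31.0 m north and -152.7 − (-129.0) = -23.7 m east.
Residual distance = √((-31.0)² + (-23.7)²) = 39.0 m.

39 m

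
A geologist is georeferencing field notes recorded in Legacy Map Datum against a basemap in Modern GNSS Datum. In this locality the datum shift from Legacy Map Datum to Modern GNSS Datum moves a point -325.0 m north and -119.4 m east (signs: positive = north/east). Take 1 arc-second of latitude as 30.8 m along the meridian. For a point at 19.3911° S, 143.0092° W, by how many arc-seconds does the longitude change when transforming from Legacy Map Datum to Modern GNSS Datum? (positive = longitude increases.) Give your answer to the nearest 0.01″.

Δλ = -4.11″

At latitude -19.3911°, cos φ = 0.943274.
1″ of longitude at this latitude = 30.80 × cos φ = 29.0528 m, so Δλ = -119.4 / 29.0528 = -4.110″.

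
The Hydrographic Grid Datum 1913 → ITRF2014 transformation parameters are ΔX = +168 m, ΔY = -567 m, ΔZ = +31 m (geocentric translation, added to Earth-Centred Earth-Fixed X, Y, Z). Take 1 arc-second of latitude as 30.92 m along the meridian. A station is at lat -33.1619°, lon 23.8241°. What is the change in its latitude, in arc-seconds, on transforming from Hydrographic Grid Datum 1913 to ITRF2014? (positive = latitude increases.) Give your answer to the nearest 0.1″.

sin φ = -0.547007, cos φ = 0.837128, sin λ = 0.403930, cos λ = 0.914790.
North component: ΔN = −sin φ cos λ·ΔX − sin φ sin λ·ΔY + cos φ·ΔZ = −(-0.547007)(0.914790)(168) − (-0.547007)(0.403930)(-567) + (0.837128)(31) = -15.26 m.
1° of latitude spans 3600 × 30.92 = 111312 m, so Δφ = -15.26 / 111312 × 3600 = -0.494″.

Δφ = -0.5″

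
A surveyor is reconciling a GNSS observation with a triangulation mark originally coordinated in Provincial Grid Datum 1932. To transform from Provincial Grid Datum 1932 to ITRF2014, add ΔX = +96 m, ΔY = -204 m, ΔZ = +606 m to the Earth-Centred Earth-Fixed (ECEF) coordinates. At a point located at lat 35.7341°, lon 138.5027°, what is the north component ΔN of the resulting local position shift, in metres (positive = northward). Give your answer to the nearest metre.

The local north axis is (−sin φ cos λ, −sin φ sin λ, cos φ), giving ΔN = 41.993 + 78.941 + 491.912 = 612.85 m.

ΔN = 613 m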